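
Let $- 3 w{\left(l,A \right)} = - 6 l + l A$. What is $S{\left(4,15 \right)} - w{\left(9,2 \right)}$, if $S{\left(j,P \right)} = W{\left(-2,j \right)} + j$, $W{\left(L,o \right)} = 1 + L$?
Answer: $-9$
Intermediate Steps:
$S{\left(j,P \right)} = -1 + j$ ($S{\left(j,P \right)} = \left(1 - 2\right) + j = -1 + j$)
$w{\left(l,A \right)} = 2 l - \frac{A l}{3}$ ($w{\left(l,A \right)} = - \frac{- 6 l + l A}{3} = - \frac{- 6 l + A l}{3} = 2 l - \frac{A l}{3}$)
$S{\left(4,15 \right)} - w{\left(9,2 \right)} = \left(-1 + 4\right) - \frac{1}{3} \cdot 9 \left(6 - 2\right) = 3 - \frac{1}{3} \cdot 9 \left(6 - 2\right) = 3 - \frac{1}{3} \cdot 9 \cdot 4 = 3 - 12 = -9$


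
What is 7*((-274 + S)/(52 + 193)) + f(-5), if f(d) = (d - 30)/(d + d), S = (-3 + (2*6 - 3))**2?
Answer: -33/10 ≈ -3.3000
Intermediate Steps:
S = 36 (S = (-3 + (12 - 3))**2 = (-3 + 9)**2 = 6**2 = 36)
f(d) = (-30 + d)/(2*d) (f(d) = (-30 + d)/((2*d)) = (-30 + d)*(1/(2*d)) = (-30 + d)/(2*d))
7*((-274 + S)/(52 + 193)) + f(-5) = 7*((-274 + 36)/(52 + 193)) + (1/2)*(-30 - 5)/(-5) = 7*(-238/245) + (1/2)*(-1/5)*(-35) = 7*(-238*1/245) + 7/2 = 7*(-34/35) + 7/2 = -34/5 + 7/2 = -33/10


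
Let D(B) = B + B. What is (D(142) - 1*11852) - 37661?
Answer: -49229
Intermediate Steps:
D(B) = 2*B
(D(142) - 1*11852) - 37661 = (2*142 - 1*11852) - 37661 = (284 - 11852) - 37661 = -11568 - 37661 = -49229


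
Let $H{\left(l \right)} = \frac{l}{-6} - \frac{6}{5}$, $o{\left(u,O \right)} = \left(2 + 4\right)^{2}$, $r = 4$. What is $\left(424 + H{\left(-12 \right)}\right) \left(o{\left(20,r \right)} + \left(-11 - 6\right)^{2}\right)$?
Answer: $138060$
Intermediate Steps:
$o{\left(u,O \right)} = 36$ ($o{\left(u,O \right)} = 6^{2} = 36$)
$H{\left(l \right)} = - \frac{6}{5} - \frac{l}{6}$ ($H{\left(l \right)} = l \left(- \frac{1}{6}\right) - \frac{6}{5} = - \frac{l}{6} - \frac{6}{5} = - \frac{6}{5} - \frac{l}{6}$)
$\left(424 + H{\left(-12 \right)}\right) \left(o{\left(20,r \right)} + \left(-11 - 6\right)^{2}\right) = \left(424 - - \frac{4}{5}\right) \left(36 + \left(-11 - 6\right)^{2}\right) = \left(424 + \left(- \frac{6}{5} + 2\right)\right) \left(36 + \left(-17\right)^{2}\right) = \left(424 + \frac{4}{5}\right) \left(36 + 289\right) = \frac{2124}{5} \cdot 325 = 138060$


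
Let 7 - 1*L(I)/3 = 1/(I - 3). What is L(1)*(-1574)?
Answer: -35415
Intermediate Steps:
L(I) = 21 - 3/(-3 + I) (L(I) = 21 - 3/(I - 3) = 21 - 3/(-3 + I))
L(1)*(-1574) = (3*(-22 + 7*1)/(-3 + 1))*(-1574) = (3*(-22 + 7)/(-2))*(-1574) = (3*(-½)*(-15))*(-1574) = (45/2)*(-1574) = -35415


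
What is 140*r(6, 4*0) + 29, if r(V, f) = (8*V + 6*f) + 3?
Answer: 7169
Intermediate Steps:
r(V, f) = 3 + 6*f + 8*V (r(V, f) = (6*f + 8*V) + 3 = 3 + 6*f + 8*V)
140*r(6, 4*0) + 29 = 140*(3 + 6*(4*0) + 8*6) + 29 = 140*(3 + 6*0 + 48) + 29 = 140*(3 + 0 + 48) + 29 = 140*51 + 29 = 7140 + 29 = 7169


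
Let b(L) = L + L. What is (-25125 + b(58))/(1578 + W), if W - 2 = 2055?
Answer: -25009/3635 ≈ -6.8801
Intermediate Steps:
b(L) = 2*L
W = 2057 (W = 2 + 2055 = 2057)
(-25125 + b(58))/(1578 + W) = (-25125 + 2*58)/(1578 + 2057) = (-25125 + 116)/3635 = -25009*1/3635 = -25009/3635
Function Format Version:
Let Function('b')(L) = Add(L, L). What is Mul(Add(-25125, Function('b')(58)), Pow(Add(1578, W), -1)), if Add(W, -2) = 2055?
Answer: Rational(-25009, 3635) ≈ -6.8801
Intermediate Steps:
Function('b')(L) = Mul(2, L)
W = 2057 (W = Add(2, 2055) = 2057)
Mul(Add(-25125, Function('b')(58)), Pow(Add(1578, W), -1)) = Mul(Add(-25125, Mul(2, 58)), Pow(Add(1578, 2057), -1)) = Mul(Add(-25125, 116), Pow(3635, -1)) = Mul(-25009, Rational(1, 3635)) = Rational(-25009, 3635)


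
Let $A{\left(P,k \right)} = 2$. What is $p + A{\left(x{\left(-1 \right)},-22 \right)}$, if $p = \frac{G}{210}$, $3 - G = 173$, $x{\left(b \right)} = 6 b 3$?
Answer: $\frac{25}{21} \approx 1.1905$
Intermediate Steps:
$x{\left(b \right)} = 18 b$
$G = -170$ ($G = 3 - 173 = -170$)
$p = - \frac{17}{21}$ ($p = - \frac{170}{210} = \left(-170\right) \frac{1}{210} = - \frac{17}{21} \approx -0.80952$)
$p + A{\left(x{\left(-1 \right)},-22 \right)} = - \frac{17}{21} + 2 = \frac{25}{21}$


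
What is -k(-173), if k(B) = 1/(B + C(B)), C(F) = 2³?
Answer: 1/165 ≈ 0.0060606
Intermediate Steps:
C(F) = 8
k(B) = 1/(8 + B) (k(B) = 1/(B + 8) = 1/(8 + B))
-k(-173) = -1/(8 - 173) = -1/(-165) = -1*(-1/165) = 1/165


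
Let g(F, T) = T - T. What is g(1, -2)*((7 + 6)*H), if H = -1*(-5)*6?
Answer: 0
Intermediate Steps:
H = 30 (H = 5*6 = 30)
g(F, T) = 0
g(1, -2)*((7 + 6)*H) = 0*((7 + 6)*30) = 0*(13*30) = 0*390 = 0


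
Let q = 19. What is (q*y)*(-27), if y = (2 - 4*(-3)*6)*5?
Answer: -189810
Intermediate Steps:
y = 370 (y = (2 + 12*6)*5 = (2 + 72)*5 = 74*5 = 370)
(q*y)*(-27) = (19*370)*(-27) = 7030*(-27) = -189810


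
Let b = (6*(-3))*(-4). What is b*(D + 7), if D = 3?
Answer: 720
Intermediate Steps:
b = 72 (b = -18*(-4) = 72)
b*(D + 7) = 72*(3 + 7) = 72*10 = 720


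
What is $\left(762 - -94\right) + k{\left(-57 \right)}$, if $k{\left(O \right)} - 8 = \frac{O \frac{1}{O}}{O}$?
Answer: $\frac{49247}{57} \approx 863.98$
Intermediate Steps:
$k{\left(O \right)} = 8 + \frac{1}{O}$ ($k{\left(O \right)} = 8 + \frac{O \frac{1}{O}}{O} = 8 + 1 \frac{1}{O} = 8 + \frac{1}{O}$)
$\left(762 - -94\right) + k{\left(-57 \right)} = \left(762 - -94\right) + \left(8 + \frac{1}{-57}\right) = \left(762 + 94\right) + \left(8 - \frac{1}{57}\right) = 856 + \frac{455}{57} = \frac{49247}{57}$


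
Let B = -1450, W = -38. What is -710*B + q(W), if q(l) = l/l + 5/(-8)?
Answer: 8236003/8 ≈ 1.0295e+6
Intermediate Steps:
q(l) = 3/8 (q(l) = 1 + 5*(-⅛) = 1 - 5/8 = 3/8)
-710*B + q(W) = -710*(-1450) + 3/8 = 1029500 + 3/8 = 8236003/8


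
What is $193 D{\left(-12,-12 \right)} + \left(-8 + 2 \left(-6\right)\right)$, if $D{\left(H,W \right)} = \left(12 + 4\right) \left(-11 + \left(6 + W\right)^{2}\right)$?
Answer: $77180$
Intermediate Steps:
$D{\left(H,W \right)} = -176 + 16 \left(6 + W\right)^{2}$ ($D{\left(H,W \right)} = 16 \left(-11 + \left(6 + W\right)^{2}\right) = -176 + 16 \left(6 + W\right)^{2}$)
$193 D{\left(-12,-12 \right)} + \left(-8 + 2 \left(-6\right)\right) = 193 \left(-176 + 16 \left(6 - 12\right)^{2}\right) + \left(-8 + 2 \left(-6\right)\right) = 193 \left(-176 + 16 \left(-6\right)^{2}\right) - 20 = 193 \left(-176 + 16 \cdot 36\right) - 20 = 193 \left(-176 + 576\right) - 20 = 193 \cdot 400 - 20 = 77200 - 20 = 77180$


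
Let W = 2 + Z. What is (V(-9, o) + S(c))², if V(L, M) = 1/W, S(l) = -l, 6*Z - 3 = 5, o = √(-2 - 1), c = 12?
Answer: 13689/100 ≈ 136.89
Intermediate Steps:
o = I*√3 (o = √(-3) = I*√3 ≈ 1.732*I)
Z = 4/3 (Z = ½ + (⅙)*5 = ½ + ⅚ = 4/3 ≈ 1.3333)
W = 10/3 (W = 2 + 4/3 = 10/3 ≈ 3.3333)
V(L, M) = 3/10 (V(L, M) = 1/(10/3) = 3/10)
(V(-9, o) + S(c))² = (3/10 - 1*12)² = (3/10 - 12)² = (-117/10)² = 13689/100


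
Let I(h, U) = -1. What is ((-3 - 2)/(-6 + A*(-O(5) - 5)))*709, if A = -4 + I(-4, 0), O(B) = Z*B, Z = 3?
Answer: -3545/94 ≈ -37.713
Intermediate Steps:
O(B) = 3*B
A = -5 (A = -4 - 1 = -5)
((-3 - 2)/(-6 + A*(-O(5) - 5)))*709 = ((-3 - 2)/(-6 - 5*(-3*5 - 5)))*709 = -5/(-6 - 5*(-1*15 - 5))*709 = -5/(-6 - 5*(-15 - 5))*709 = -5/(-6 - 5*(-20))*709 = -5/(-6 + 100)*709 = -5/94*709 = -3545/94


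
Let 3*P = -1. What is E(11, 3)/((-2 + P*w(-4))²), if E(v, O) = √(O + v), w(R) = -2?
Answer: 9*√14/16 ≈ 2.1047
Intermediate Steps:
P = -⅓ (P = (⅓)*(-1) = -⅓ ≈ -0.33333)
E(11, 3)/((-2 + P*w(-4))²) = √(3 + 11)/((-2 - ⅓*(-2))²) = √14/((-2 + ⅔)²) = √14/((-4/3)²) = √14/(16/9) = √14*(9/16) = 9*√14/16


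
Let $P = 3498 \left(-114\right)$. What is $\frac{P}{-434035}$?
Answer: $\frac{398772}{434035} \approx 0.91876$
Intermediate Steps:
$P = -398772$
$\frac{P}{-434035} = - \frac{398772}{-434035} = \left(-398772\right) \left(- \frac{1}{434035}\right) = \frac{398772}{434035}$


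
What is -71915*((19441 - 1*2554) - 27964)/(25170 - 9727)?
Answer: 796602455/15443 ≈ 51583.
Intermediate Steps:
-71915*((19441 - 1*2554) - 27964)/(25170 - 9727) = -71915/(15443/((19441 - 2554) - 27964)) = -71915/(15443/(16887 - 27964)) = -71915/(15443/(-11077)) = -71915/(15443*(-1/11077)) = -71915/(-15443/11077) = -71915*(-11077/15443) = 796602455/15443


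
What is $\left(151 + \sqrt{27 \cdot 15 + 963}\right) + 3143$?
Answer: $3294 + 6 \sqrt{38} \approx 3331.0$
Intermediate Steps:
$\left(151 + \sqrt{27 \cdot 15 + 963}\right) + 3143 = \left(151 + \sqrt{405 + 963}\right) + 3143 = \left(151 + \sqrt{1368}\right) + 3143 = \left(151 + 6 \sqrt{38}\right) + 3143 = 3294 + 6 \sqrt{38}$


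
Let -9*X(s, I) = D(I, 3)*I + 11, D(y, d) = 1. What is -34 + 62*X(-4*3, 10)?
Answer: -536/3 ≈ -178.67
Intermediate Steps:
X(s, I) = -11/9 - I/9 (X(s, I) = -(1*I + 11)/9 = -(I + 11)/9 = -(11 + I)/9 = -11/9 - I/9)
-34 + 62*X(-4*3, 10) = -34 + 62*(-11/9 - 1/9*10) = -34 + 62*(-11/9 - 10/9) = -34 + 62*(-7/3) = -34 - 434/3 = -536/3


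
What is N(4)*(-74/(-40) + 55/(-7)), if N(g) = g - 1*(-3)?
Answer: -841/20 ≈ -42.050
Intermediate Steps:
N(g) = 3 + g (N(g) = g + 3 = 3 + g)
N(4)*(-74/(-40) + 55/(-7)) = (3 + 4)*(-74/(-40) + 55/(-7)) = 7*(-74*(-1/40) + 55*(-1/7)) = 7*(37/20 - 55/7) = 7*(-841/140) = -841/20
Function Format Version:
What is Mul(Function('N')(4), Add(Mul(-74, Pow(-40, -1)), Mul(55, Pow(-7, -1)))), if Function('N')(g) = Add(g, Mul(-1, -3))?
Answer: Rational(-841, 20) ≈ -42.050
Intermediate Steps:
Function('N')(g) = Add(3, g) (Function('N')(g) = Add(g, 3) = Add(3, g))
Mul(Function('N')(4), Add(Mul(-74, Pow(-40, -1)), Mul(55, Pow(-7, -1)))) = Mul(Add(3, 4), Add(Mul(-74, Pow(-40, -1)), Mul(55, Pow(-7, -1)))) = Mul(7, Add(Mul(-74, Rational(-1, 40)), Mul(55, Rational(-1, 7)))) = Mul(7, Add(Rational(37, 20), Rational(-55, 7))) = Mul(7, Rational(-841, 140)) = Rational(-841, 20)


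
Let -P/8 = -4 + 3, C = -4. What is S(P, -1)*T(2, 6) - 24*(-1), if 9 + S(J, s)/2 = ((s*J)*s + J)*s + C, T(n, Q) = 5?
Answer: -266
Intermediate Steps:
P = 8 (P = -8*(-4 + 3) = -8*(-1) = 8)
S(J, s) = -26 + 2*s*(J + J*s**2) (S(J, s) = -18 + 2*(((s*J)*s + J)*s - 4) = -18 + 2*(((J*s)*s + J)*s - 4) = -18 + 2*((J*s**2 + J)*s - 4) = -18 + 2*((J + J*s**2)*s - 4) = -18 + 2*(s*(J + J*s**2) - 4) = -18 + 2*(-4 + s*(J + J*s**2)) = -18 + (-8 + 2*s*(J + J*s**2)) = -26 + 2*s*(J + J*s**2))
S(P, -1)*T(2, 6) - 24*(-1) = (-26 + 2*8*(-1) + 2*8*(-1)**3)*5 - 24*(-1) = (-26 - 16 + 2*8*(-1))*5 + 24 = (-26 - 16 - 16)*5 + 24 = -58*5 + 24 = -290 + 24 = -266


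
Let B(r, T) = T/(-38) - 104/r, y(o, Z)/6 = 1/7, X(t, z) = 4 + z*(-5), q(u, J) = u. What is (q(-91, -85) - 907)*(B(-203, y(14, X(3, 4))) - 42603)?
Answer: 163989246236/3857 ≈ 4.2517e+7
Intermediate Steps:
X(t, z) = 4 - 5*z
y(o, Z) = 6/7 (y(o, Z) = 6*(1/7) = 6*(1*(⅐)) = 6*(⅐) = 6/7)
B(r, T) = -104/r - T/38 (B(r, T) = T*(-1/38) - 104/r = -T/38 - 104/r = -104/r - T/38)
(q(-91, -85) - 907)*(B(-203, y(14, X(3, 4))) - 42603) = (-91 - 907)*((-104/(-203) - 1/38*6/7) - 42603) = -998*((-104*(-1/203) - 3/133) - 42603) = -998*((104/203 - 3/133) - 42603) = -998*(1889/3857 - 42603) = -998*(-164317882/3857) = 163989246236/3857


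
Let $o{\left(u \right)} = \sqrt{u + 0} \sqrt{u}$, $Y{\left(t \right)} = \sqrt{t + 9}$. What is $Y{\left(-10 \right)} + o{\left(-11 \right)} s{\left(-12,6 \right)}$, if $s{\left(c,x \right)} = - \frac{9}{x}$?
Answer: $\frac{33}{2} + i \approx 16.5 + 1.0 i$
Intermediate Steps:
$Y{\left(t \right)} = \sqrt{9 + t}$
$o{\left(u \right)} = u$ ($o{\left(u \right)} = \sqrt{u} \sqrt{u} = u$)
$Y{\left(-10 \right)} + o{\left(-11 \right)} s{\left(-12,6 \right)} = \sqrt{9 - 10} - 11 \left(- \frac{9}{6}\right) = \sqrt{-1} - 11 \left(\left(-9\right) \frac{1}{6}\right) = i - - \frac{33}{2} = i + \frac{33}{2} = \frac{33}{2} + i$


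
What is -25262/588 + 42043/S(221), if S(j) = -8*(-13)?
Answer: 5523509/15288 ≈ 361.30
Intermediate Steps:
S(j) = 104
-25262/588 + 42043/S(221) = -25262/588 + 42043/104 = -25262*1/588 + 42043*(1/104) = -12631/294 + 42043/104 = 5523509/15288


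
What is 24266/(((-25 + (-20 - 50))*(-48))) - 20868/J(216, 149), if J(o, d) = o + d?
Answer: -8630099/166440 ≈ -51.851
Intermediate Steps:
J(o, d) = d + o
24266/(((-25 + (-20 - 50))*(-48))) - 20868/J(216, 149) = 24266/(((-25 + (-20 - 50))*(-48))) - 20868/(149 + 216) = 24266/(((-25 - 70)*(-48))) - 20868/365 = 24266/((-95*(-48))) - 20868*1/365 = 24266/4560 - 20868/365 = 24266*(1/4560) - 20868/365 = 12133/2280 - 20868/365 = -8630099/166440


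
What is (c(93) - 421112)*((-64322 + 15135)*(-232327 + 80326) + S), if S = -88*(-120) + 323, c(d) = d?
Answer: -3147741846667330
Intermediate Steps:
S = 10883 (S = 10560 + 323 = 10883)
(c(93) - 421112)*((-64322 + 15135)*(-232327 + 80326) + S) = (93 - 421112)*((-64322 + 15135)*(-232327 + 80326) + 10883) = -421019*(-49187*(-152001) + 10883) = -421019*(7476473187 + 10883) = -421019*7476484070 = -3147741846667330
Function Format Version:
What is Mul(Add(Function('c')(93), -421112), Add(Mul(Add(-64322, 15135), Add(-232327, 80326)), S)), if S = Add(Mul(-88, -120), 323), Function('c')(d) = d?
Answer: -3147741846667330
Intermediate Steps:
S = 10883 (S = Add(10560, 323) = 10883)
Mul(Add(Function('c')(93), -421112), Add(Mul(Add(-64322, 15135), Add(-232327, 80326)), S)) = Mul(Add(93, -421112), Add(Mul(Add(-64322, 15135), Add(-232327, 80326)), 10883)) = Mul(-421019, Add(Mul(-49187, -152001), 10883)) = Mul(-421019, Add(7476473187, 10883)) = Mul(-421019, 7476484070) = -3147741846667330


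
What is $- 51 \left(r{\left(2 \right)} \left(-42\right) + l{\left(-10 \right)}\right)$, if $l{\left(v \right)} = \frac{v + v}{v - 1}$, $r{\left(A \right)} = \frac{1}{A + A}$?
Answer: $\frac{9741}{22} \approx 442.77$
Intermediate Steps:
$r{\left(A \right)} = \frac{1}{2 A}$
$l{\left(v \right)} = \frac{2 v}{-1 + v}$
$- 51 \left(r{\left(2 \right)} \left(-42\right) + l{\left(-10 \right)}\right) = - 51 \left(\frac{1}{2 \cdot 2} \left(-42\right) + 2 \left(-10\right) \frac{1}{-1 - 10}\right) = - 51 \left(\frac{1}{2} \cdot \frac{1}{2} \left(-42\right) + 2 \left(-10\right) \frac{1}{-11}\right) = - 51 \left(\frac{1}{4} \left(-42\right) + 2 \left(-10\right) \left(- \frac{1}{11}\right)\right) = - 51 \left(- \frac{21}{2} + \frac{20}{11}\right) = \left(-51\right) \left(- \frac{191}{22}\right) = \frac{9741}{22}$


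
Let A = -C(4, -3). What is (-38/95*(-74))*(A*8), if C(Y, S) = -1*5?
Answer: 1184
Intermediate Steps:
C(Y, S) = -5
A = 5 (A = -1*(-5) = 5)
(-38/95*(-74))*(A*8) = (-38/95*(-74))*(5*8) = (-38*1/95*(-74))*40 = -⅖*(-74)*40 = (148/5)*40 = 1184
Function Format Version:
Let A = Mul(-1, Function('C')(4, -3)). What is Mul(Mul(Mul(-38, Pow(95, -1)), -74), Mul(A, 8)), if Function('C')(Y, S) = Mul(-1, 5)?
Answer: 1184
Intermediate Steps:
Function('C')(Y, S) = -5
A = 5 (A = Mul(-1, -5) = 5)
Mul(Mul(Mul(-38, Pow(95, -1)), -74), Mul(A, 8)) = Mul(Mul(Mul(-38, Pow(95, -1)), -74), Mul(5, 8)) = Mul(Mul(Mul(-38, Rational(1, 95)), -74), 40) = Mul(Mul(Rational(-2, 5), -74), 40) = Mul(Rational(148, 5), 40) = 1184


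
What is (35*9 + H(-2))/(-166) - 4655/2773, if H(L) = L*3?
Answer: -1629587/460318 ≈ -3.5401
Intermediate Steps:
H(L) = 3*L
(35*9 + H(-2))/(-166) - 4655/2773 = (35*9 + 3*(-2))/(-166) - 4655/2773 = (315 - 6)*(-1/166) - 4655*1/2773 = 309*(-1/166) - 4655/2773 = -309/166 - 4655/2773 = -1629587/460318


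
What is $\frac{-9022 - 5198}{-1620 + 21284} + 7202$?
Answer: $\frac{35401477}{4916} \approx 7201.3$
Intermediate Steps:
$\frac{-9022 - 5198}{-1620 + 21284} + 7202 = - \frac{14220}{19664} + 7202 = \left(-14220\right) \frac{1}{19664} + 7202 = - \frac{3555}{4916} + 7202 = \frac{35401477}{4916}$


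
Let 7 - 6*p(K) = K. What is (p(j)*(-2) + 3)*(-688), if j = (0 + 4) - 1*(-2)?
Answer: -5504/3 ≈ -1834.7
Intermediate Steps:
j = 6 (j = 4 + 2 = 6)
p(K) = 7/6 - K/6
(p(j)*(-2) + 3)*(-688) = ((7/6 - ⅙*6)*(-2) + 3)*(-688) = ((7/6 - 1)*(-2) + 3)*(-688) = ((⅙)*(-2) + 3)*(-688) = (-⅓ + 3)*(-688) = (8/3)*(-688) = -5504/3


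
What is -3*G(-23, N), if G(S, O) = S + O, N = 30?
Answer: -21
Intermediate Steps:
G(S, O) = O + S
-3*G(-23, N) = -3*(30 - 23) = -3*7 = -21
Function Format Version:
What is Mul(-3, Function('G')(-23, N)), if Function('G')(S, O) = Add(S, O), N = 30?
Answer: -21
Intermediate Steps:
Function('G')(S, O) = Add(O, S)
Mul(-3, Function('G')(-23, N)) = Mul(-3, Add(30, -23)) = Mul(-3, 7) = -21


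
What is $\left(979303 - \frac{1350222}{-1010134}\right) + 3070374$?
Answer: $\frac{2045358888470}{505067} \approx 4.0497 \cdot 10^{6}$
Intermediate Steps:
$\left(979303 - \frac{1350222}{-1010134}\right) + 3070374 = \left(979303 - - \frac{675111}{505067}\right) + 3070374 = \left(979303 + \frac{675111}{505067}\right) + 3070374 = \frac{494614303412}{505067} + 3070374 = \frac{2045358888470}{505067}$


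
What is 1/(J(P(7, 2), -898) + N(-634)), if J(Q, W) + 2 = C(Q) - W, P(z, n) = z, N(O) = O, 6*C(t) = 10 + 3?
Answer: 6/1585 ≈ 0.0037855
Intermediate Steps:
C(t) = 13/6 (C(t) = (10 + 3)/6 = (1/6)*13 = 13/6)
J(Q, W) = 1/6 - W (J(Q, W) = -2 + (13/6 - W) = 1/6 - W)
1/(J(P(7, 2), -898) + N(-634)) = 1/((1/6 - 1*(-898)) - 634) = 1/((1/6 + 898) - 634) = 1/(5389/6 - 634) = 1/(1585/6) = 6/1585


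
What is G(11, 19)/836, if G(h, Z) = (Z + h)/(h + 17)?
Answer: 15/11704 ≈ 0.0012816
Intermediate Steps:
G(h, Z) = (Z + h)/(17 + h)
G(11, 19)/836 = ((19 + 11)/(17 + 11))/836 = (30/28)*(1/836) = ((1/28)*30)*(1/836) = (15/14)*(1/836) = 15/11704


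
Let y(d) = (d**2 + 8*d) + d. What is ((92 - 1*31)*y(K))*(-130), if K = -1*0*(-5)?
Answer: 0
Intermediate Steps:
K = 0 (K = 0*(-5) = 0)
y(d) = d**2 + 9*d
((92 - 1*31)*y(K))*(-130) = ((92 - 1*31)*(0*(9 + 0)))*(-130) = ((92 - 31)*(0*9))*(-130) = (61*0)*(-130) = 0*(-130) = 0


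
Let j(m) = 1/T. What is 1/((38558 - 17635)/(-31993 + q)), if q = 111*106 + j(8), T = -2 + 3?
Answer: -20226/20923 ≈ -0.96669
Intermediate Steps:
T = 1
j(m) = 1 (j(m) = 1/1 = 1)
q = 11767 (q = 111*106 + 1 = 11766 + 1 = 11767)
1/((38558 - 17635)/(-31993 + q)) = 1/((38558 - 17635)/(-31993 + 11767)) = 1/(20923/(-20226)) = 1/(20923*(-1/20226)) = 1/(-20923/20226) = -20226/20923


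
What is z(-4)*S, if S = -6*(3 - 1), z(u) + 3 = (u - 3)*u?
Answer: -300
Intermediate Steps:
z(u) = -3 + u*(-3 + u) (z(u) = -3 + (u - 3)*u = -3 + (-3 + u)*u = -3 + u*(-3 + u))
S = -12 (S = -6*2 = -12)
z(-4)*S = (-3 + (-4)² - 3*(-4))*(-12) = (-3 + 16 + 12)*(-12) = 25*(-12) = -300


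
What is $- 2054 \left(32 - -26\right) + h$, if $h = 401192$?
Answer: $282060$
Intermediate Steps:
$- 2054 \left(32 - -26\right) + h = - 2054 \left(32 - -26\right) + 401192 = - 2054 \left(32 + 26\right) + 401192 = \left(-2054\right) 58 + 401192 = -119132 + 401192 = 282060$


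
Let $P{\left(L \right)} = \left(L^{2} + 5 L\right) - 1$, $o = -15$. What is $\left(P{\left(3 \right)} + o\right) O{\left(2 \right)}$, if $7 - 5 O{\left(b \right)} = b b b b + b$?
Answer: $- \frac{88}{5} \approx -17.6$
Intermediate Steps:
$P{\left(L \right)} = -1 + L^{2} + 5 L$
$O{\left(b \right)} = \frac{7}{5} - \frac{b}{5} - \frac{b^{4}}{5}$ ($O{\left(b \right)} = \frac{7}{5} - \frac{b b b b + b}{5} = \frac{7}{5} - \frac{b^{2} b b + b}{5} = \frac{7}{5} - \frac{b^{3} b + b}{5} = \frac{7}{5} - \frac{b^{4} + b}{5} = \frac{7}{5} - \frac{b + b^{4}}{5} = \frac{7}{5} - \left(\frac{b}{5} + \frac{b^{4}}{5}\right) = \frac{7}{5} - \frac{b}{5} - \frac{b^{4}}{5}$)
$\left(P{\left(3 \right)} + o\right) O{\left(2 \right)} = \left(\left(-1 + 3^{2} + 5 \cdot 3\right) - 15\right) \left(\frac{7}{5} - \frac{2}{5} - \frac{2^{4}}{5}\right) = \left(\left(-1 + 9 + 15\right) - 15\right) \left(\frac{7}{5} - \frac{2}{5} - \frac{16}{5}\right) = \left(23 - 15\right) \left(\frac{7}{5} - \frac{2}{5} - \frac{16}{5}\right) = 8 \left(- \frac{11}{5}\right) = - \frac{88}{5}$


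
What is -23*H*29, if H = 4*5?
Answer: -13340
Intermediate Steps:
H = 20
-23*H*29 = -23*20*29 = -460*29 = -13340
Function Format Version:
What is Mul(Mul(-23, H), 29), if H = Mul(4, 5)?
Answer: -13340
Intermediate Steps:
H = 20
Mul(Mul(-23, H), 29) = Mul(Mul(-23, 20), 29) = Mul(-460, 29) = -13340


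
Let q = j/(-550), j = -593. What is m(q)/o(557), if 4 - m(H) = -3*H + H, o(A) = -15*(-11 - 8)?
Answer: 1693/78375 ≈ 0.021601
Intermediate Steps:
q = 593/550 (q = -593/(-550) = -593*(-1/550) = 593/550 ≈ 1.0782)
o(A) = 285 (o(A) = -15*(-19) = 285)
m(H) = 4 + 2*H (m(H) = 4 - (-3*H + H) = 4 - (-2)*H = 4 + 2*H)
m(q)/o(557) = (4 + 2*(593/550))/285 = (4 + 593/275)*(1/285) = (1693/275)*(1/285) = 1693/78375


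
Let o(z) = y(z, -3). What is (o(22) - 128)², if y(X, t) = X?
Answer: 11236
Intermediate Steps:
o(z) = z
(o(22) - 128)² = (22 - 128)² = (-106)² = 11236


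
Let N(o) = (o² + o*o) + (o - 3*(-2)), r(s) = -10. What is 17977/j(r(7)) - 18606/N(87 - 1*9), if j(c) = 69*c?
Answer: -9712181/352245 ≈ -27.572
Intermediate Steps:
N(o) = 6 + o + 2*o² (N(o) = (o² + o²) + (o + 6) = 2*o² + (6 + o) = 6 + o + 2*o²)
17977/j(r(7)) - 18606/N(87 - 1*9) = 17977/((69*(-10))) - 18606/(6 + (87 - 1*9) + 2*(87 - 1*9)²) = 17977/(-690) - 18606/(6 + (87 - 9) + 2*(87 - 9)²) = 17977*(-1/690) - 18606/(6 + 78 + 2*78²) = -17977/690 - 18606/(6 + 78 + 2*6084) = -17977/690 - 18606/(6 + 78 + 12168) = -17977/690 - 18606/12252 = -17977/690 - 18606*1/12252 = -17977/690 - 3101/2042 = -9712181/352245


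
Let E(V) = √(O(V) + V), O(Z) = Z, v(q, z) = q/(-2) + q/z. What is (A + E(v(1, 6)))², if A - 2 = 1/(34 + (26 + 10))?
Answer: 49843/14700 + 47*I*√6/35 ≈ 3.3907 + 3.2893*I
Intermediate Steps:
v(q, z) = -q/2 + q/z (v(q, z) = q*(-½) + q/z = -q/2 + q/z)
A = 141/70 (A = 2 + 1/(34 + (26 + 10)) = 2 + 1/(34 + 36) = 2 + 1/70 = 141/70 ≈ 2.0143)
E(V) = √2*√V (E(V) = √(V + V) = √(2*V) = √2*√V)
(A + E(v(1, 6)))² = (141/70 + √2*√(-½*1 + 1/6))² = (141/70 + √2*√(-½ + 1*(⅙)))² = (141/70 + √2*√(-½ + ⅙))² = (141/70 + √2*√(-⅓))² = (141/70 + √2*(I*√3/3))² = (141/70 + I*√6/3)²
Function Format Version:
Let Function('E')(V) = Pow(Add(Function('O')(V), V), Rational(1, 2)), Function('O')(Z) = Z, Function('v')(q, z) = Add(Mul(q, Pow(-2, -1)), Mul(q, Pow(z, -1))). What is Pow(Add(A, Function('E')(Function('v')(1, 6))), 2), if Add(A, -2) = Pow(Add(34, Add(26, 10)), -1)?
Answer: Add(Rational(49843, 14700), Mul(Rational(47, 35), I, Pow(6, Rational(1, 2)))) ≈ Add(3.3907, Mul(3.2893, I))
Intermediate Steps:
Function('v')(q, z) = Add(Mul(Rational(-1, 2), q), Mul(q, Pow(z, -1))) (Function('v')(q, z) = Add(Mul(q, Rational(-1, 2)), Mul(q, Pow(z, -1))) = Add(Mul(Rational(-1, 2), q), Mul(q, Pow(z, -1))))
A = Rational(141, 70) (A = Add(2, Pow(Add(34, Add(26, 10)), -1)) = Add(2, Pow(Add(34, 36), -1)) = Add(2, Pow(70, -1)) = Add(2, Rational(1, 70)) = Rational(141, 70) ≈ 2.0143)
Function('E')(V) = Mul(Pow(2, Rational(1, 2)), Pow(V, Rational(1, 2))) (Function('E')(V) = Pow(Add(V, V), Rational(1, 2)) = Pow(Mul(2, V), Rational(1, 2)) = Mul(Pow(2, Rational(1, 2)), Pow(V, Rational(1, 2))))
Pow(Add(A, Function('E')(Function('v')(1, 6))), 2) = Pow(Add(Rational(141, 70), Mul(Pow(2, Rational(1, 2)), Pow(Add(Mul(Rational(-1, 2), 1), Mul(1, Pow(6, -1))), Rational(1, 2)))), 2) = Pow(Add(Rational(141, 70), Mul(Pow(2, Rational(1, 2)), Pow(Add(Rational(-1, 2), Mul(1, Rational(1, 6))), Rational(1, 2)))), 2) = Pow(Add(Rational(141, 70), Mul(Pow(2, Rational(1, 2)), Pow(Add(Rational(-1, 2), Rational(1, 6)), Rational(1, 2)))), 2) = Pow(Add(Rational(141, 70), Mul(Pow(2, Rational(1, 2)), Pow(Rational(-1, 3), Rational(1, 2)))), 2) = Pow(Add(Rational(141, 70), Mul(Pow(2, Rational(1, 2)), Mul(Rational(1, 3), I, Pow(3, Rational(1, 2))))), 2) = Pow(Add(Rational(141, 70), Mul(Rational(1, 3), I, Pow(6, Rational(1, 2)))), 2)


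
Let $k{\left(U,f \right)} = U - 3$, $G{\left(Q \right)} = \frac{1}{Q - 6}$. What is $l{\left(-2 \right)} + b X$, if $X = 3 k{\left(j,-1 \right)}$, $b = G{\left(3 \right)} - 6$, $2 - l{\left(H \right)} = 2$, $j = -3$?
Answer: $114$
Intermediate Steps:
$l{\left(H \right)} = 0$ ($l{\left(H \right)} = 2 - 2 = 0$)
$G{\left(Q \right)} = \frac{1}{-6 + Q}$
$k{\left(U,f \right)} = -3 + U$
$b = - \frac{19}{3}$ ($b = \frac{1}{-6 + 3} - 6 = \frac{1}{-3} - 6 = - \frac{1}{3} - 6 = - \frac{19}{3} \approx -6.3333$)
$X = -18$ ($X = 3 \left(-3 - 3\right) = 3 \left(-6\right) = -18$)
$l{\left(-2 \right)} + b X = 0 - -114 = 0 + 114 = 114$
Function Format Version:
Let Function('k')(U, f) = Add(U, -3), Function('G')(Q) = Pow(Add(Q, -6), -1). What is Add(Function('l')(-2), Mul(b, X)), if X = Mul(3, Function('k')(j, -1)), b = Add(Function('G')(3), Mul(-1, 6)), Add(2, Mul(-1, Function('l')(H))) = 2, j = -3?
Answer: 114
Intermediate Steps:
Function('l')(H) = 0 (Function('l')(H) = Add(2, Mul(-1, 2)) = Add(2, -2) = 0)
Function('G')(Q) = Pow(Add(-6, Q), -1)
Function('k')(U, f) = Add(-3, U)
b = Rational(-19, 3) (b = Add(Pow(Add(-6, 3), -1), Mul(-1, 6)) = Add(Pow(-3, -1), -6) = Add(Rational(-1, 3), -6) = Rational(-19, 3) ≈ -6.3333)
X = -18 (X = Mul(3, Add(-3, -3)) = Mul(3, -6) = -18)
Add(Function('l')(-2), Mul(b, X)) = Add(0, Mul(Rational(-19, 3), -18)) = Add(0, 114) = 114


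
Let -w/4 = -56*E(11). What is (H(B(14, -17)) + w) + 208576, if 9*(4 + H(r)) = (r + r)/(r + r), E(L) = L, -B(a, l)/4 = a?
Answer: 1899325/9 ≈ 2.1104e+5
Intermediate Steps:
B(a, l) = -4*a
H(r) = -35/9 (H(r) = -4 + ((r + r)/(r + r))/9 = -4 + ((2*r)/((2*r)))/9 = -4 + ((2*r)*(1/(2*r)))/9 = -4 + (1/9)*1 = -4 + 1/9 = -35/9)
w = 2464 (w = -(-224)*11 = -4*(-616) = 2464)
(H(B(14, -17)) + w) + 208576 = (-35/9 + 2464) + 208576 = 22141/9 + 208576 = 1899325/9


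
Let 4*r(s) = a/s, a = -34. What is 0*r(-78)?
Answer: 0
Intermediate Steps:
r(s) = -17/(2*s) (r(s) = (-34/s)/4 = -17/(2*s))
0*r(-78) = 0*(-17/2/(-78)) = 0*(-17/2*(-1/78)) = 0*(17/156) = 0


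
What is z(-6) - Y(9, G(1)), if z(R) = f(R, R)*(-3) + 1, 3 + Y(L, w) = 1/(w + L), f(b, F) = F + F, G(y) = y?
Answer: 399/10 ≈ 39.900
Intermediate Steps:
f(b, F) = 2*F
Y(L, w) = -3 + 1/(L + w) (Y(L, w) = -3 + 1/(w + L) = -3 + 1/(L + w))
z(R) = 1 - 6*R (z(R) = (2*R)*(-3) + 1 = -6*R + 1 = 1 - 6*R)
z(-6) - Y(9, G(1)) = (1 - 6*(-6)) - (1 - 3*9 - 3*1)/(9 + 1) = (1 + 36) - (1 - 27 - 3)/10 = 37 - (-29)/10 = 37 - 1*(-29/10) = 37 + 29/10 = 399/10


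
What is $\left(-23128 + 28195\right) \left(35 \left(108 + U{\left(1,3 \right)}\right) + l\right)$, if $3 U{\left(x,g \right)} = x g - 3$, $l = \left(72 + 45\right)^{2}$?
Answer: $88515423$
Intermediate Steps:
$l = 13689$ ($l = 117^{2} = 13689$)
$U{\left(x,g \right)} = -1 + \frac{g x}{3}$ ($U{\left(x,g \right)} = \frac{x g - 3}{3} = \frac{g x - 3}{3} = \frac{-3 + g x}{3} = -1 + \frac{g x}{3}$)
$\left(-23128 + 28195\right) \left(35 \left(108 + U{\left(1,3 \right)}\right) + l\right) = \left(-23128 + 28195\right) \left(35 \left(108 - \left(1 - 1\right)\right) + 13689\right) = 5067 \left(35 \left(108 + \left(-1 + 1\right)\right) + 13689\right) = 5067 \left(35 \left(108 + 0\right) + 13689\right) = 5067 \left(35 \cdot 108 + 13689\right) = 5067 \left(3780 + 13689\right) = 5067 \cdot 17469 = 88515423$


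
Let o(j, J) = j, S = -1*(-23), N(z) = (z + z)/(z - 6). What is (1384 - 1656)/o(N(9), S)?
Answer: -136/3 ≈ -45.333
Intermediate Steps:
N(z) = 2*z/(-6 + z) (N(z) = (2*z)/(-6 + z) = 2*z/(-6 + z))
S = 23
(1384 - 1656)/o(N(9), S) = (1384 - 1656)/((2*9/(-6 + 9))) = -272/(2*9/3) = -272/(2*9*(⅓)) = -272/6 = -272*⅙ = -136/3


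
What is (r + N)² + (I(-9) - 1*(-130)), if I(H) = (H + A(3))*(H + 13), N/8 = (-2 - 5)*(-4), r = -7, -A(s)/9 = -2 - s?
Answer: 47363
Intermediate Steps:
A(s) = 18 + 9*s (A(s) = -9*(-2 - s) = 18 + 9*s)
N = 224 (N = 8*((-2 - 5)*(-4)) = 8*(-7*(-4)) = 8*28 = 224)
I(H) = (13 + H)*(45 + H) (I(H) = (H + (18 + 9*3))*(H + 13) = (H + (18 + 27))*(13 + H) = (H + 45)*(13 + H) = (45 + H)*(13 + H) = (13 + H)*(45 + H))
(r + N)² + (I(-9) - 1*(-130)) = (-7 + 224)² + ((585 + (-9)² + 58*(-9)) - 1*(-130)) = 217² + ((585 + 81 - 522) + 130) = 47089 + (144 + 130) = 47089 + 274 = 47363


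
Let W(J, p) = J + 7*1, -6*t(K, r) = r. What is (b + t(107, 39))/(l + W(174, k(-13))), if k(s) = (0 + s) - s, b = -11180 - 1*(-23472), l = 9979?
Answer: 24571/20320 ≈ 1.2092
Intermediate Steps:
t(K, r) = -r/6
b = 12292 (b = -11180 + 23472 = 12292)
k(s) = 0 (k(s) = s - s = 0)
W(J, p) = 7 + J (W(J, p) = J + 7 = 7 + J)
(b + t(107, 39))/(l + W(174, k(-13))) = (12292 - ⅙*39)/(9979 + (7 + 174)) = (12292 - 13/2)/(9979 + 181) = (24571/2)/10160 = (24571/2)*(1/10160) = 24571/20320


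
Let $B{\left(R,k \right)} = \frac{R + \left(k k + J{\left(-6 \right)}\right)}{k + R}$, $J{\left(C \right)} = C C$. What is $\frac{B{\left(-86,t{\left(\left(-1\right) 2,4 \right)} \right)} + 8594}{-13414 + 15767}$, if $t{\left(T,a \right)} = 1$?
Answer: $\frac{730539}{200005} \approx 3.6526$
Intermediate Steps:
$J{\left(C \right)} = C^{2}$
$B{\left(R,k \right)} = \frac{36 + R + k^{2}}{R + k}$ ($B{\left(R,k \right)} = \frac{R + \left(k k + \left(-6\right)^{2}\right)}{k + R} = \frac{R + \left(k^{2} + 36\right)}{R + k} = \frac{R + \left(36 + k^{2}\right)}{R + k} = \frac{36 + R + k^{2}}{R + k}$)
$\frac{B{\left(-86,t{\left(\left(-1\right) 2,4 \right)} \right)} + 8594}{-13414 + 15767} = \frac{\frac{36 - 86 + 1^{2}}{-86 + 1} + 8594}{-13414 + 15767} = \frac{\frac{36 - 86 + 1}{-85} + 8594}{2353} = \left(\left(- \frac{1}{85}\right) \left(-49\right) + 8594\right) \frac{1}{2353} = \left(\frac{49}{85} + 8594\right) \frac{1}{2353} = \frac{730539}{85} \cdot \frac{1}{2353} = \frac{730539}{200005}$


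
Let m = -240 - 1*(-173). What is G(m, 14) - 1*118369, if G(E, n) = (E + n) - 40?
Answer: -118462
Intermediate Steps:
m = -67 (m = -240 + 173 = -67)
G(E, n) = -40 + E + n
G(m, 14) - 1*118369 = (-40 - 67 + 14) - 1*118369 = -93 - 118369 = -118462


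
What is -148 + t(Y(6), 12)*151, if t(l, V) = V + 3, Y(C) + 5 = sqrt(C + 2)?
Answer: 2117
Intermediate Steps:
Y(C) = -5 + sqrt(2 + C) (Y(C) = -5 + sqrt(C + 2) = -5 + sqrt(2 + C))
t(l, V) = 3 + V
-148 + t(Y(6), 12)*151 = -148 + (3 + 12)*151 = -148 + 15*151 = -148 + 2265 = 2117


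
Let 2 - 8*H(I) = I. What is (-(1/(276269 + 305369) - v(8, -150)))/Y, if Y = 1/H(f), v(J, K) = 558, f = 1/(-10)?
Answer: 6815634063/46531040 ≈ 146.48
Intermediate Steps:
f = -1/10 ≈ -0.10000
H(I) = 1/4 - I/8
Y = 80/21 (Y = 1/(1/4 - 1/8*(-1/10)) = 1/(1/4 + 1/80) = 1/(21/80) = 80/21 ≈ 3.8095)
(-(1/(276269 + 305369) - v(8, -150)))/Y = (-(1/(276269 + 305369) - 1*558))/(80/21) = -(1/581638 - 558)*(21/80) = -1*(-324554003/581638)*(21/80) = (324554003/581638)*(21/80) = 6815634063/46531040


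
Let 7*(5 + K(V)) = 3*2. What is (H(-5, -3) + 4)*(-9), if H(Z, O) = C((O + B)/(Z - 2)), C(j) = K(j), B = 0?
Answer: 9/7 ≈ 1.2857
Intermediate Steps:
K(V) = -29/7 (K(V) = -5 + (3*2)/7 = -5 + (1/7)*6 = -5 + 6/7 = -29/7)
C(j) = -29/7
H(Z, O) = -29/7
(H(-5, -3) + 4)*(-9) = (-29/7 + 4)*(-9) = -1/7*(-9) = 9/7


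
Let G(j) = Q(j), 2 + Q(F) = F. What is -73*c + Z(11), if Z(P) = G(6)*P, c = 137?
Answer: -9957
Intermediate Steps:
Q(F) = -2 + F
G(j) = -2 + j
Z(P) = 4*P (Z(P) = (-2 + 6)*P = 4*P)
-73*c + Z(11) = -73*137 + 4*11 = -10001 + 44 = -9957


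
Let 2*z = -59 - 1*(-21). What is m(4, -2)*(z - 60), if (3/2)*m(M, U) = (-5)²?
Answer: -3950/3 ≈ -1316.7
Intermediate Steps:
m(M, U) = 50/3 (m(M, U) = (⅔)*(-5)² = (⅔)*25 = 50/3)
z = -19 (z = (-59 - 1*(-21))/2 = (-59 + 21)/2 = (½)*(-38) = -19)
m(4, -2)*(z - 60) = 50*(-19 - 60)/3 = (50/3)*(-79) = -3950/3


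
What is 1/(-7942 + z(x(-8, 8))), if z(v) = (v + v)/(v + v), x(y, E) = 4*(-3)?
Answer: -1/7941 ≈ -0.00012593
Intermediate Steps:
x(y, E) = -12
z(v) = 1 (z(v) = (2*v)/((2*v)) = (2*v)*(1/(2*v)) = 1)
1/(-7942 + z(x(-8, 8))) = 1/(-7942 + 1) = 1/(-7941) = -1/7941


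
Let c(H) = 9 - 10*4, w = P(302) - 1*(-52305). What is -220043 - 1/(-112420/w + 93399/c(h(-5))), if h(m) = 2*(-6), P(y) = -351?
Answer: -76322490727576/346852619 ≈ -2.2004e+5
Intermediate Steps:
h(m) = -12
w = 51954 (w = -351 - 1*(-52305) = -351 + 52305 = 51954)
c(H) = -31 (c(H) = 9 - 40 = -31)
-220043 - 1/(-112420/w + 93399/c(h(-5))) = -220043 - 1/(-112420/51954 + 93399/(-31)) = -220043 - 1/(-112420*1/51954 + 93399*(-1/31)) = -220043 - 1/(-8030/3711 - 93399/31) = -220043 - 1/(-346852619/115041) = -220043 - 1*(-115041/346852619) = -220043 + 115041/346852619 = -76322490727576/346852619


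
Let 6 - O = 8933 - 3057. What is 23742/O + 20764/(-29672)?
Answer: -103294663/21771830 ≈ -4.7444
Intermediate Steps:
O = -5870 (O = 6 - (8933 - 3057) = 6 - 1*5876 = 6 - 5876 = -5870)
23742/O + 20764/(-29672) = 23742/(-5870) + 20764/(-29672) = 23742*(-1/5870) + 20764*(-1/29672) = -11871/2935 - 5191/7418 = -103294663/21771830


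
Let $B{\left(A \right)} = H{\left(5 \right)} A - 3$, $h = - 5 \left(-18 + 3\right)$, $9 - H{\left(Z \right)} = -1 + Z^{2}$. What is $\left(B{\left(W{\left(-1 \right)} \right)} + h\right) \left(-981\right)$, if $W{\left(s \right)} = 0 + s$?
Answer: $-85347$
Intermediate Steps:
$W{\left(s \right)} = s$
$H{\left(Z \right)} = 10 - Z^{2}$ ($H{\left(Z \right)} = 9 - \left(-1 + Z^{2}\right) = 10 - Z^{2}$)
$h = 75$ ($h = \left(-5\right) \left(-15\right) = 75$)
$B{\left(A \right)} = -3 - 15 A$ ($B{\left(A \right)} = \left(10 - 5^{2}\right) A - 3 = \left(10 - 25\right) A - 3 = - 15 A - 3 = -3 - 15 A$)
$\left(B{\left(W{\left(-1 \right)} \right)} + h\right) \left(-981\right) = \left(\left(-3 - -15\right) + 75\right) \left(-981\right) = \left(\left(-3 + 15\right) + 75\right) \left(-981\right) = \left(12 + 75\right) \left(-981\right) = 87 \left(-981\right) = -85347$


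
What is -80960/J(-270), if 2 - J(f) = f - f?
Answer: -40480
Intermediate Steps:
J(f) = 2 (J(f) = 2 - (f - f) = 2 - 1*0 = 2 + 0 = 2)
-80960/J(-270) = -80960/2 = -80960*1/2 = -40480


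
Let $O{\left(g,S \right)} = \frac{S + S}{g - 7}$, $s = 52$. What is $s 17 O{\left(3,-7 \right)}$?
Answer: $3094$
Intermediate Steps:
$O{\left(g,S \right)} = \frac{2 S}{-7 + g}$
$s 17 O{\left(3,-7 \right)} = 52 \cdot 17 \cdot 2 \left(-7\right) \frac{1}{-7 + 3} = 884 \cdot 2 \left(-7\right) \frac{1}{-4} = 884 \cdot 2 \left(-7\right) \left(- \frac{1}{4}\right) = 884 \cdot \frac{7}{2} = 3094$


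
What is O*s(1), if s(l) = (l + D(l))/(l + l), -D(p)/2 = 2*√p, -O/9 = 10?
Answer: 135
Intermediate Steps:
O = -90 (O = -9*10 = -90)
D(p) = -4*√p
s(l) = (l - 4*√l)/(2*l) (s(l) = (l - 4*√l)/(l + l) = (l - 4*√l)/((2*l)) = (l - 4*√l)*(1/(2*l)) = (l - 4*√l)/(2*l))
O*s(1) = -90*(½ - 2/√1) = -90*(½ - 2*1) = -90*(½ - 2) = -90*(-3/2) = 135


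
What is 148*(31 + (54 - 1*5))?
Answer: 11840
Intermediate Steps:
148*(31 + (54 - 1*5)) = 148*(31 + (54 - 5)) = 148*(31 + 49) = 148*80 = 11840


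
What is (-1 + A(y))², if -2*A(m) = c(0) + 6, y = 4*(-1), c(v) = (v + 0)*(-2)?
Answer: 16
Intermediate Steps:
c(v) = -2*v (c(v) = v*(-2) = -2*v)
y = -4
A(m) = -3 (A(m) = -(-2*0 + 6)/2 = -(0 + 6)/2 = -½*6 = -3)
(-1 + A(y))² = (-1 - 3)² = (-4)² = 16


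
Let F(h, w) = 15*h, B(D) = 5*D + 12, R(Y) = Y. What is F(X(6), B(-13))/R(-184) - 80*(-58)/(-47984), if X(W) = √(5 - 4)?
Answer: -98345/551816 ≈ -0.17822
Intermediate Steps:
X(W) = 1 (X(W) = √1 = 1)
B(D) = 12 + 5*D
F(X(6), B(-13))/R(-184) - 80*(-58)/(-47984) = (15*1)/(-184) - 80*(-58)/(-47984) = 15*(-1/184) + 4640*(-1/47984) = -15/184 - 290/2999 = -98345/551816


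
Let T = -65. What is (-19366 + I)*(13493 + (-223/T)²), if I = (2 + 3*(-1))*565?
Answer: -1137216101874/4225 ≈ -2.6916e+8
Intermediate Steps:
I = -565 (I = (2 - 3)*565 = -1*565 = -565)
(-19366 + I)*(13493 + (-223/T)²) = (-19366 - 565)*(13493 + (-223/(-65))²) = -19931*(13493 + (-223*(-1/65))²) = -19931*(13493 + (223/65)²) = -19931*(13493 + 49729/4225) = -19931*57057654/4225 = -1137216101874/4225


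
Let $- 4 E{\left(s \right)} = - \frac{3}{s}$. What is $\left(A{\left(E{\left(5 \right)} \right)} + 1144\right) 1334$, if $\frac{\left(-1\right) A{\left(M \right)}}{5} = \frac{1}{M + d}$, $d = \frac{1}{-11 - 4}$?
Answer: $1446056$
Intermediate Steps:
$E{\left(s \right)} = \frac{3}{4 s}$ ($E{\left(s \right)} = - \frac{\left(-3\right) \frac{1}{s}}{4} = \frac{3}{4 s}$)
$d = - \frac{1}{15}$ ($d = \frac{1}{-15} = - \frac{1}{15} \approx -0.066667$)
$A{\left(M \right)} = - \frac{5}{- \frac{1}{15} + M}$ ($A{\left(M \right)} = - \frac{5}{M - \frac{1}{15}} = - \frac{5}{- \frac{1}{15} + M}$)
$\left(A{\left(E{\left(5 \right)} \right)} + 1144\right) 1334 = \left(- \frac{75}{-1 + 15 \frac{3}{4 \cdot 5}} + 1144\right) 1334 = \left(- \frac{75}{-1 + 15 \cdot \frac{3}{4} \cdot \frac{1}{5}} + 1144\right) 1334 = \left(- \frac{75}{-1 + 15 \cdot \frac{3}{20}} + 1144\right) 1334 = \left(- \frac{75}{-1 + \frac{9}{4}} + 1144\right) 1334 = \left(- \frac{75}{\frac{5}{4}} + 1144\right) 1334 = \left(\left(-75\right) \frac{4}{5} + 1144\right) 1334 = \left(-60 + 1144\right) 1334 = 1084 \cdot 1334 = 1446056$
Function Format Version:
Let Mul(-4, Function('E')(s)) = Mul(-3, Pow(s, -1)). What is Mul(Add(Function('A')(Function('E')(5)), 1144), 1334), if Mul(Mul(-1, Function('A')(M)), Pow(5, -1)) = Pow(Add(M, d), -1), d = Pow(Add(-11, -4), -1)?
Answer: 1446056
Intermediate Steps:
Function('E')(s) = Mul(Rational(3, 4), Pow(s, -1)) (Function('E')(s) = Mul(Rational(-1, 4), Mul(-3, Pow(s, -1))) = Mul(Rational(3, 4), Pow(s, -1)))
d = Rational(-1, 15) (d = Pow(-15, -1) = Rational(-1, 15) ≈ -0.066667)
Function('A')(M) = Mul(-5, Pow(Add(Rational(-1, 15), M), -1)) (Function('A')(M) = Mul(-5, Pow(Add(M, Rational(-1, 15)), -1)) = Mul(-5, Pow(Add(Rational(-1, 15), M), -1)))
Mul(Add(Function('A')(Function('E')(5)), 1144), 1334) = Mul(Add(Mul(-75, Pow(Add(-1, Mul(15, Mul(Rational(3, 4), Pow(5, -1)))), -1)), 1144), 1334) = Mul(Add(Mul(-75, Pow(Add(-1, Mul(15, Mul(Rational(3, 4), Rational(1, 5)))), -1)), 1144), 1334) = Mul(Add(Mul(-75, Pow(Add(-1, Mul(15, Rational(3, 20))), -1)), 1144), 1334) = Mul(Add(Mul(-75, Pow(Add(-1, Rational(9, 4)), -1)), 1144), 1334) = Mul(Add(Mul(-75, Pow(Rational(5, 4), -1)), 1144), 1334) = Mul(Add(Mul(-75, Rational(4, 5)), 1144), 1334) = Mul(Add(-60, 1144), 1334) = Mul(1084, 1334) = 1446056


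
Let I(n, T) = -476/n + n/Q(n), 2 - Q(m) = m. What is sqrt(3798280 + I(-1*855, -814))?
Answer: sqrt(226588722123940405)/244245 ≈ 1948.9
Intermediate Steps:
Q(m) = 2 - m
I(n, T) = -476/n + n/(2 - n)
sqrt(3798280 + I(-1*855, -814)) = sqrt(3798280 + (952 - (-1*855)**2 - (-476)*855)/(((-1*855))*(-2 - 1*855))) = sqrt(3798280 + (952 - 1*(-855)**2 - 476*(-855))/((-855)*(-2 - 855))) = sqrt(3798280 - 1/855*(952 - 1*731025 + 406980)/(-857)) = sqrt(3798280 - 1/855*(-1/857)*(952 - 731025 + 406980)) = sqrt(3798280 - 1/855*(-1/857)*(-323093)) = sqrt(3798280 - 323093/732735) = sqrt(2783132372707/732735) = sqrt(226588722123940405)/244245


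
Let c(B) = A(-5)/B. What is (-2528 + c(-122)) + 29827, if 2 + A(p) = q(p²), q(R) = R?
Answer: 3330455/122 ≈ 27299.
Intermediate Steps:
A(p) = -2 + p²
c(B) = 23/B (c(B) = (-2 + (-5)²)/B = (-2 + 25)/B = 23/B)
(-2528 + c(-122)) + 29827 = (-2528 + 23/(-122)) + 29827 = (-2528 + 23*(-1/122)) + 29827 = (-2528 - 23/122) + 29827 = -308439/122 + 29827 = 3330455/122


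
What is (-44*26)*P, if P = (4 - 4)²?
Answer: 0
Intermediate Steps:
P = 0 (P = 0² = 0)
(-44*26)*P = -44*26*0 = -1144*0 = 0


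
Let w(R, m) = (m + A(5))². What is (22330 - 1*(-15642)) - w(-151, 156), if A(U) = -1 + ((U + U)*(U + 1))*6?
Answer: -227253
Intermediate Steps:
A(U) = -1 + 12*U*(1 + U) (A(U) = -1 + ((2*U)*(1 + U))*6 = -1 + (2*U*(1 + U))*6 = -1 + 12*U*(1 + U))
w(R, m) = (359 + m)² (w(R, m) = (m + (-1 + 12*5 + 12*5²))² = (m + (-1 + 60 + 12*25))² = (m + (-1 + 60 + 300))² = (m + 359)² = (359 + m)²)
(22330 - 1*(-15642)) - w(-151, 156) = (22330 - 1*(-15642)) - (359 + 156)² = (22330 + 15642) - 1*515² = 37972 - 1*265225 = 37972 - 265225 = -227253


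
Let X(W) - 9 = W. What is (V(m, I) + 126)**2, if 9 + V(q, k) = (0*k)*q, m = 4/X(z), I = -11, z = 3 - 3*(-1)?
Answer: 13689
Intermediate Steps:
z = 6 (z = 3 + 3 = 6)
X(W) = 9 + W
m = 4/15 (m = 4/(9 + 6) = 4/15 ≈ 0.26667)
V(q, k) = -9 (V(q, k) = -9 + (0*k)*q = -9 + 0*q = -9 + 0 = -9)
(V(m, I) + 126)**2 = (-9 + 126)**2 = 117**2 = 13689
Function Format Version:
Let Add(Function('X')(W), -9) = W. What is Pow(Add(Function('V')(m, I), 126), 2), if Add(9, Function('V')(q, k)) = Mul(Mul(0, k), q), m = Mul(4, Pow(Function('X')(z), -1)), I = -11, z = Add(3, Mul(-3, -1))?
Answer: 13689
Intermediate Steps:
z = 6 (z = Add(3, 3) = 6)
Function('X')(W) = Add(9, W)
m = Rational(4, 15) (m = Mul(4, Pow(Add(9, 6), -1)) = Mul(4, Pow(15, -1)) = Mul(4, Rational(1, 15)) = Rational(4, 15) ≈ 0.26667)
Function('V')(q, k) = -9 (Function('V')(q, k) = Add(-9, Mul(Mul(0, k), q)) = Add(-9, Mul(0, q)) = Add(-9, 0) = -9)
Pow(Add(Function('V')(m, I), 126), 2) = Pow(Add(-9, 126), 2) = Pow(117, 2) = 13689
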